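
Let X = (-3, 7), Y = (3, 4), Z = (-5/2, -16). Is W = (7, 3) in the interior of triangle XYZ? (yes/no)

Barycentric coordinates of W: (-57/91, 152/91, -4/91).
The three coordinates are negative, positive, negative; a point is interior exactly when all three are positive.

no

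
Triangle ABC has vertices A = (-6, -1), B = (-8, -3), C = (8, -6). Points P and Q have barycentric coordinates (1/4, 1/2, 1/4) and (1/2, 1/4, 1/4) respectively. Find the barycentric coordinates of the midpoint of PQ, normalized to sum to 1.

Since both coordinate triples sum to 1, the midpoint's barycentrics are the componentwise average.
(1/4+1/2)/2 = 3/8; similarly 3/8 and 1/4.

(3/8, 3/8, 1/4)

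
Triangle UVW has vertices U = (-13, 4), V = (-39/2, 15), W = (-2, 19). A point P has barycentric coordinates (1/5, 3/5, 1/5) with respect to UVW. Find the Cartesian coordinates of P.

(-147/10, 68/5)

P = (1/5)·U + (3/5)·V + (1/5)·W.
x-coordinate: (1/5)·(-13) + (3/5)·(-39/2) + (1/5)·(-2) = -147/10.
y-coordinate: (1/5)·4 + (3/5)·15 + (1/5)·19 = 68/5.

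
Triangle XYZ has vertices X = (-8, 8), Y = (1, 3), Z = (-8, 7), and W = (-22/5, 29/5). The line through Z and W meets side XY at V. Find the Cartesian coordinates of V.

Barycentric coordinates of W with respect to XYZ: (2/5, 2/5, 1/5).
On side XY the Z-coordinate is zero; dropping W's Z-weight 1/5 and renormalizing the remaining 2/5 : 2/5 gives weights 1/2, 1/2 on X, Y.
V = (1/2)·(-8, 8) + (1/2)·(1, 3) = (-7/2, 11/2).

(-7/2, 11/2)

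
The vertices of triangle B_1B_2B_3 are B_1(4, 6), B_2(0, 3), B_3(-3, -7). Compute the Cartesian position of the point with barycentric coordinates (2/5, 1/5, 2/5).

(2/5, 1/5)

M = (2/5)·B_1 + (1/5)·B_2 + (2/5)·B_3.
x-coordinate: (2/5)·4 + (1/5)·0 + (2/5)·(-3) = 2/5.
y-coordinate: (2/5)·6 + (1/5)·3 + (2/5)·(-7) = 1/5.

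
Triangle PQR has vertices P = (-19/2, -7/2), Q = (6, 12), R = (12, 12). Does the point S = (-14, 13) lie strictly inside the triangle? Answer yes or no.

Barycentric coordinates of S: (-2/31, 283/62, -7/2).
The three coordinates are negative, positive, negative; a point is interior exactly when all three are positive.

no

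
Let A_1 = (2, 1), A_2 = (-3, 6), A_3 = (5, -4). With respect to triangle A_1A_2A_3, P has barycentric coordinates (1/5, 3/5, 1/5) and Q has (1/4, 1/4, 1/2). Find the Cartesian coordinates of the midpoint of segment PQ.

Barycentric coordinates of the midpoint are the average: (9/40, 17/40, 7/20).
Converting: (9/40)·A_1 + (17/40)·A_2 + (7/20)·A_3 = (37/40, 11/8).

(37/40, 11/8)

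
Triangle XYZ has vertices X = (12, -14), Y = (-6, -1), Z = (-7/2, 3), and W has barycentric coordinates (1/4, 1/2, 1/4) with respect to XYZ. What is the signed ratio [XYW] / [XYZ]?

1/4

The signed ratio [XYW]/[XYZ] equals the barycentric coordinate of W at vertex Z, which is 1/4.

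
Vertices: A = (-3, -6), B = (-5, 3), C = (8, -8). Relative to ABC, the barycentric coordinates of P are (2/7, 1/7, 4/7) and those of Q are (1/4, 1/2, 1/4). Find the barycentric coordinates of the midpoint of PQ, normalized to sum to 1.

(15/56, 9/28, 23/56)

Since both coordinate triples sum to 1, the midpoint's barycentrics are the componentwise average.
(2/7+1/4)/2 = 15/56; similarly 9/28 and 23/56.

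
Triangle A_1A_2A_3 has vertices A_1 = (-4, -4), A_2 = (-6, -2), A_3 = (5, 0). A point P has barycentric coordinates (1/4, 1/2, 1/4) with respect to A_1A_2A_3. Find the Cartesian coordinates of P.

P = (1/4)·A_1 + (1/2)·A_2 + (1/4)·A_3.
x-coordinate: (1/4)·(-4) + (1/2)·(-6) + (1/4)·5 = -11/4.
y-coordinate: (1/4)·(-4) + (1/2)·(-2) + (1/4)·0 = -2.

(-11/4, -2)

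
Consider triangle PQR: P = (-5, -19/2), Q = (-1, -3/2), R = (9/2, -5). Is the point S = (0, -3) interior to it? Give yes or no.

yes

Barycentric coordinates of S: (19/232, 157/232, 7/29).
The three coordinates are positive, positive, positive; a point is interior exactly when all three are positive.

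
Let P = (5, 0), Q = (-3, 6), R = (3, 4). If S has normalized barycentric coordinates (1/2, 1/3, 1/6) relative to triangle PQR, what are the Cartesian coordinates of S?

(2, 8/3)

S = (1/2)·P + (1/3)·Q + (1/6)·R.
x-coordinate: (1/2)·5 + (1/3)·(-3) + (1/6)·3 = 2.
y-coordinate: (1/2)·0 + (1/3)·6 + (1/6)·4 = 8/3.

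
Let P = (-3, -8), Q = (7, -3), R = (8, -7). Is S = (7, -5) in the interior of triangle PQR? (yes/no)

Barycentric coordinates of S: (2/45, 23/45, 4/9).
The three coordinates are positive, positive, positive; a point is interior exactly when all three are positive.

yes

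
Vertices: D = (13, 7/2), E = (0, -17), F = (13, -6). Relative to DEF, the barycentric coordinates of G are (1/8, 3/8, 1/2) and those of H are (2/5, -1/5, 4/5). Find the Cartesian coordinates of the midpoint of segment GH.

Barycentric coordinates of the midpoint are the average: (21/80, 7/80, 13/20).
Converting: (21/80)·D + (7/80)·E + (13/20)·F = (949/80, -143/32).

(949/80, -143/32)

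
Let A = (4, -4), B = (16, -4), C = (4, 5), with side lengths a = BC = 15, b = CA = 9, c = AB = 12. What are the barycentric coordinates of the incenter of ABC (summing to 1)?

(5/12, 1/4, 1/3)

The incenter has barycentric coordinates proportional to the opposite side lengths: (15 : 9 : 12).
Normalizing by 15+9+12 = 36 gives (5/12, 1/4, 1/3).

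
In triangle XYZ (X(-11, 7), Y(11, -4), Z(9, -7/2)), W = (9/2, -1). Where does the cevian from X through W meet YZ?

Barycentric coordinates of W with respect to XYZ: (1/4, 1/4, 1/2).
On side YZ the X-coordinate is zero; dropping W's X-weight 1/4 and renormalizing the remaining 1/4 : 1/2 gives weights 1/3, 2/3 on Y, Z.
V = (1/3)·(11, -4) + (2/3)·(9, -7/2) = (29/3, -11/3).

(29/3, -11/3)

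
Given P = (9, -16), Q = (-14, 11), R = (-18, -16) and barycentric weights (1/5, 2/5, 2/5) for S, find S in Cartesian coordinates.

S = (1/5)·P + (2/5)·Q + (2/5)·R.
x-coordinate: (1/5)·9 + (2/5)·(-14) + (2/5)·(-18) = -11.
y-coordinate: (1/5)·(-16) + (2/5)·11 + (2/5)·(-16) = -26/5.

(-11, -26/5)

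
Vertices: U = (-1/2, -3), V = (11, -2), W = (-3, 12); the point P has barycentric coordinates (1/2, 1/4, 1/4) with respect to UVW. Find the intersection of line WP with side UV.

(10/3, -8/3)

Line WP meets UV where the W-coordinate vanishes; zeroing P's W-weight and renormalizing leaves U, V-weights 1/2 : 1/4 → (2/3, 1/3).
So Q = (2/3)·U + (1/3)·V = (10/3, -8/3).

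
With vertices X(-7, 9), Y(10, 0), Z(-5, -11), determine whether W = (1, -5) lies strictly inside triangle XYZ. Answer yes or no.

Barycentric coordinates of W: (12/161, 66/161, 83/161).
The three coordinates are positive, positive, positive; a point is interior exactly when all three are positive.

yes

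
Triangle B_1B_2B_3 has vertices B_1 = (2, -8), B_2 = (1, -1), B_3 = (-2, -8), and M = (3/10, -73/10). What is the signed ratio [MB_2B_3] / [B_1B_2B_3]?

[B_1B_2B_3] = ½·(2·(-1−(-8)) + 1·(-8−(-8)) + (-2)·(-8−(-1))) = ½·(14 + 0 + 14) = 14.
[MB_2B_3] = ½·((3/10)·(-1−(-8)) + 1·(-8−(-73/10)) + (-2)·(-73/10−(-1))) = ½·(21/10 − 7/10 + 63/5) = 7, so the ratio is 7/14 = 1/2.

1/2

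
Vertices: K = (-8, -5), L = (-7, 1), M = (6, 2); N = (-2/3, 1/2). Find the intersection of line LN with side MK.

Barycentric coordinates of N with respect to KLM: (1/6, 1/3, 1/2).
On side MK the L-coordinate is zero; dropping N's L-weight 1/3 and renormalizing the remaining 1/2 : 1/6 gives weights 3/4, 1/4 on M, K.
J = (3/4)·(6, 2) + (1/4)·(-8, -5) = (5/2, 1/4).

(5/2, 1/4)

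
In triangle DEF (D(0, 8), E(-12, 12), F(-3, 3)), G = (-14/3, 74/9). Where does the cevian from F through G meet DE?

(-36/7, 68/7)

Barycentric coordinates of G with respect to DEF: (4/9, 1/3, 2/9).
On side DE the F-coordinate is zero; dropping G's F-weight 2/9 and renormalizing the remaining 4/9 : 1/3 gives weights 4/7, 3/7 on D, E.
H = (4/7)·(0, 8) + (3/7)·(-12, 12) = (-36/7, 68/7).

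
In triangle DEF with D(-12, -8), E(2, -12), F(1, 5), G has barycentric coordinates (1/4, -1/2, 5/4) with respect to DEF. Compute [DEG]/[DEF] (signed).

The signed ratio [DEG]/[DEF] equals the barycentric coordinate of G at vertex F, which is 5/4.

5/4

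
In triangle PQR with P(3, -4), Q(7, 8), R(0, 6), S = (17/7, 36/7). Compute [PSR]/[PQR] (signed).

[PQR] = ½·(3·(8−6) + 7·(6−(-4)) + 0·(-4−8)) = ½·(6 + 70 + 0) = 38.
[PSR] = ½·(3·(36/7−6) + (17/7)·(6−(-4)) + 0·(-4−(36/7))) = ½·(-18/7 + 170/7 + 0) = 76/7, so the ratio is (76/7)/38 = 2/7.

2/7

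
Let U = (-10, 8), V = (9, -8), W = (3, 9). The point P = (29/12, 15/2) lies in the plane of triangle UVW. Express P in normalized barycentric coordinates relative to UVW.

Signed area of the reference triangle: [UVW] = ½·((-10)·(-8−9) + 9·(9−8) + 3·(8−(-8))) = ½·(170 + 9 + 48) = 227/2.
[PVW] = ½·((29/12)·(-8−9) + 9·(9−(15/2)) + 3·(15/2−(-8))) = ½·(-493/12 + 27/2 + 93/2) = 227/24, so the U-coordinate is (227/24)/(227/2) = 1/12.
[UPW] = ½·((-10)·(15/2−9) + (29/12)·(9−8) + 3·(8−(15/2))) = ½·(15 + 29/12 + 3/2) = 227/24, so the V-coordinate is 1/12.
[UVP] = ½·((-10)·(-8−(15/2)) + 9·(15/2−8) + (29/12)·(8−(-8))) = ½·(155 − 9/2 + 116/3) = 1135/12, so the W-coordinate is 5/6.

(1/12, 1/12, 5/6)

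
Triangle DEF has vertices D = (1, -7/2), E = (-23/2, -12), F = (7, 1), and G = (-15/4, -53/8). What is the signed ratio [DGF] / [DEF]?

1/2

[DEF] = ½·(1·(-12−1) + (-23/2)·(1−(-7/2)) + 7·(-7/2−(-12))) = ½·(-13 − 207/4 + 119/2) = -21/8.
[DGF] = ½·(1·(-53/8−1) + (-15/4)·(1−(-7/2)) + 7·(-7/2−(-53/8))) = ½·(-61/8 − 135/8 + 175/8) = -21/16, so the ratio is (-21/16)/(-21/8) = 1/2.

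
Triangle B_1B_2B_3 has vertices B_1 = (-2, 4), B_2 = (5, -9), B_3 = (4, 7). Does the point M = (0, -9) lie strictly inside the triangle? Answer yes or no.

Barycentric coordinates of M: (80/99, 28/33, -65/99).
The three coordinates are positive, positive, negative; a point is interior exactly when all three are positive.

no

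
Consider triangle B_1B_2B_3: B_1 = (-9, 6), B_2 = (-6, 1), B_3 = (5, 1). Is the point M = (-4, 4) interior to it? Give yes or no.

yes

Barycentric coordinates of M: (3/5, 3/55, 19/55).
The three coordinates are positive, positive, positive; a point is interior exactly when all three are positive.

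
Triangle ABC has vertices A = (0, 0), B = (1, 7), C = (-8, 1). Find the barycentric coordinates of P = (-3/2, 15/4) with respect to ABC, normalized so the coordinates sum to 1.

Signed area of the reference triangle: [ABC] = ½·(0·(7−1) + 1·(1−0) + (-8)·(0−7)) = ½·(0 + 1 + 56) = 57/2.
[PBC] = ½·((-3/2)·(7−1) + 1·(1−(15/4)) + (-8)·(15/4−7)) = ½·(-9 − 11/4 + 26) = 57/8, so the A-coordinate is (57/8)/(57/2) = 1/4.
[APC] = ½·(0·(15/4−1) + (-3/2)·(1−0) + (-8)·(0−(15/4))) = ½·(0 − 3/2 + 30) = 57/4, so the B-coordinate is 1/2.
[ABP] = ½·(0·(7−(15/4)) + 1·(15/4−0) + (-3/2)·(0−7)) = ½·(0 + 15/4 + 21/2) = 57/8, so the C-coordinate is 1/4.
Check: 1/4 + 1/2 + 1/4 = 1.

(1/4, 1/2, 1/4)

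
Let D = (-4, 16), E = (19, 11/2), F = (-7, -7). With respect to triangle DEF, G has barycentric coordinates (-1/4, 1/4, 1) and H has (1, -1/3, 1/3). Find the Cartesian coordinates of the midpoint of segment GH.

Barycentric coordinates of the midpoint are the average: (3/8, -1/24, 2/3).
Converting: (3/8)·D + (-1/24)·E + (2/3)·F = (-167/24, 53/48).

(-167/24, 53/48)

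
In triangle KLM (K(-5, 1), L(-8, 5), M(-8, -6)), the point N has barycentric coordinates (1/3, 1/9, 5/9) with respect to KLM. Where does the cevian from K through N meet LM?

Line KN meets LM where the K-coordinate vanishes; zeroing N's K-weight and renormalizing leaves L, M-weights 1/9 : 5/9 → (1/6, 5/6).
So J = (1/6)·L + (5/6)·M = (-8, -25/6).

(-8, -25/6)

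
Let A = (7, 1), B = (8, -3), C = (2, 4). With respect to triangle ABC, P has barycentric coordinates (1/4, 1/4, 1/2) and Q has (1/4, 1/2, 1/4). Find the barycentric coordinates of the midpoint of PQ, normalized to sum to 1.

(1/4, 3/8, 3/8)

Since both coordinate triples sum to 1, the midpoint's barycentrics are the componentwise average.
(1/4+1/4)/2 = 1/4; similarly 3/8 and 3/8.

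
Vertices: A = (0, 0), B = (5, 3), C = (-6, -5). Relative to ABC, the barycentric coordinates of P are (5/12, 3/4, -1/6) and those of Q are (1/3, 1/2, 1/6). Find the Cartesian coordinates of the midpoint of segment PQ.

(25/8, 15/8)

Barycentric coordinates of the midpoint are the average: (3/8, 5/8, 0).
Converting: (3/8)·A + (5/8)·B + 0·C = (25/8, 15/8).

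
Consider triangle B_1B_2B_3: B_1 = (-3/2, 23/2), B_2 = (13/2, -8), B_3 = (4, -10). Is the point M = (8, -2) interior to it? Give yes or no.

no

Barycentric coordinates of M: (48/259, 520/259, -309/259).
The three coordinates are positive, positive, negative; a point is interior exactly when all three are positive.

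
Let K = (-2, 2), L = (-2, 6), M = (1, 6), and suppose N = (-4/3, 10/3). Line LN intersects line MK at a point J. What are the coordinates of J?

Barycentric coordinates of N with respect to KLM: (2/3, 1/9, 2/9).
On side MK the L-coordinate is zero; dropping N's L-weight 1/9 and renormalizing the remaining 2/9 : 2/3 gives weights 1/4, 3/4 on M, K.
J = (1/4)·(1, 6) + (3/4)·(-2, 2) = (-5/4, 3).

(-5/4, 3)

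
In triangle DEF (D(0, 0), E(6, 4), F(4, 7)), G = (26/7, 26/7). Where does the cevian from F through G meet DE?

Barycentric coordinates of G with respect to DEF: (2/7, 3/7, 2/7).
On side DE the F-coordinate is zero; dropping G's F-weight 2/7 and renormalizing the remaining 2/7 : 3/7 gives weights 2/5, 3/5 on D, E.
H = (2/5)·(0, 0) + (3/5)·(6, 4) = (18/5, 12/5).

(18/5, 12/5)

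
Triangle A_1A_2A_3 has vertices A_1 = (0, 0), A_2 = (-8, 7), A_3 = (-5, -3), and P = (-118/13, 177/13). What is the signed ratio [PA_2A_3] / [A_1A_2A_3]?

[A_1A_2A_3] = ½·(0·(7−(-3)) + (-8)·(-3−0) + (-5)·(0−7)) = ½·(0 + 24 + 35) = 59/2.
[PA_2A_3] = ½·((-118/13)·(7−(-3)) + (-8)·(-3−(177/13)) + (-5)·(177/13−7)) = ½·(-1180/13 + 1728/13 − 430/13) = 59/13, so the ratio is (59/13)/(59/2) = 2/13.

2/13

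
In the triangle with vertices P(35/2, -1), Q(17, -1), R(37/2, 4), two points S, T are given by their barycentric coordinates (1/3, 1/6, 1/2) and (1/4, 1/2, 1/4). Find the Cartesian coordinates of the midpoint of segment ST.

Barycentric coordinates of the midpoint are the average: (7/24, 1/3, 3/8).
Converting: (7/24)·P + (1/3)·Q + (3/8)·R = (425/24, 7/8).

(425/24, 7/8)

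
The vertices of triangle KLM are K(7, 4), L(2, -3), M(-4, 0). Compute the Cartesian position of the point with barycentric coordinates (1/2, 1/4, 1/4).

(3, 5/4)

N = (1/2)·K + (1/4)·L + (1/4)·M.
x-coordinate: (1/2)·7 + (1/4)·2 + (1/4)·(-4) = 3.
y-coordinate: (1/2)·4 + (1/4)·(-3) + (1/4)·0 = 5/4.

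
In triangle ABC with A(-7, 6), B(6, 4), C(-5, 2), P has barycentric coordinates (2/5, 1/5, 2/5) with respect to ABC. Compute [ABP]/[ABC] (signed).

2/5

The signed ratio [ABP]/[ABC] equals the barycentric coordinate of P at vertex C, which is 2/5.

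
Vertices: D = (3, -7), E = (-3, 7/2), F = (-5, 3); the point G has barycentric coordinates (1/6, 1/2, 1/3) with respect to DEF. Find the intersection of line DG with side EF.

(-19/5, 33/10)

Line DG meets EF where the D-coordinate vanishes; zeroing G's D-weight and renormalizing leaves E, F-weights 1/2 : 1/3 → (3/5, 2/5).
So H = (3/5)·E + (2/5)·F = (-19/5, 33/10).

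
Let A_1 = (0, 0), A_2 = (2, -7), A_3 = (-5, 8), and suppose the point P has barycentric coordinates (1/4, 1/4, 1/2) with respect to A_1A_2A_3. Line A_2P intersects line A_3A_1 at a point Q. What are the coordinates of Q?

(-10/3, 16/3)

Line A_2P meets A_3A_1 where the A_2-coordinate vanishes; zeroing P's A_2-weight and renormalizing leaves A_3, A_1-weights 1/2 : 1/4 → (2/3, 1/3).
So Q = (2/3)·A_3 + (1/3)·A_1 = (-10/3, 16/3).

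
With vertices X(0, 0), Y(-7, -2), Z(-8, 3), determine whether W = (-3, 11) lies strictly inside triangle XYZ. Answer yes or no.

no

Barycentric coordinates of W: (33/37, -79/37, 83/37).
The three coordinates are positive, negative, positive; a point is interior exactly when all three are positive.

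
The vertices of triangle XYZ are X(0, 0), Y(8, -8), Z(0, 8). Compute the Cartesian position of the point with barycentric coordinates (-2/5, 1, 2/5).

W = (-2/5)·X + 1·Y + (2/5)·Z.
x-coordinate: (-2/5)·0 + 1·8 + (2/5)·0 = 8.
y-coordinate: (-2/5)·0 + 1·(-8) + (2/5)·8 = -24/5.

(8, -24/5)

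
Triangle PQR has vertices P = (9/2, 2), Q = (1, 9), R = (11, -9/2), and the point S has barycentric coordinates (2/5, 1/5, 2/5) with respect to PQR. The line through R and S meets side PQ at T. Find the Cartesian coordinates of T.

Line RS meets PQ where the R-coordinate vanishes; zeroing S's R-weight and renormalizing leaves P, Q-weights 2/5 : 1/5 → (2/3, 1/3).
So T = (2/3)·P + (1/3)·Q = (10/3, 13/3).

(10/3, 13/3)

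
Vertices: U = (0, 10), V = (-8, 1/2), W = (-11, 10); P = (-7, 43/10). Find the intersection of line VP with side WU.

Barycentric coordinates of P with respect to UVW: (1/5, 3/5, 1/5).
On side WU the V-coordinate is zero; dropping P's V-weight 3/5 and renormalizing the remaining 1/5 : 1/5 gives weights 1/2, 1/2 on W, U.
Q = (1/2)·(-11, 10) + (1/2)·(0, 10) = (-11/2, 10).

(-11/2, 10)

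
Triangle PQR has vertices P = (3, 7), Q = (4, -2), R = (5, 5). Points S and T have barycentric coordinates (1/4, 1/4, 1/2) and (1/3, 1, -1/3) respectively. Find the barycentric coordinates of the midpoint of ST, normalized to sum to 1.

Since both coordinate triples sum to 1, the midpoint's barycentrics are the componentwise average.
(1/4+1/3)/2 = 7/24; similarly 5/8 and 1/12.

(7/24, 5/8, 1/12)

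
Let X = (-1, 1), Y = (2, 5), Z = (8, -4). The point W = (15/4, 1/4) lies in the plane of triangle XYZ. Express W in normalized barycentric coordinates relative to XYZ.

(1/4, 1/3, 5/12)

Signed area of the reference triangle: [XYZ] = ½·((-1)·(5−(-4)) + 2·(-4−1) + 8·(1−5)) = ½·(-9 − 10 − 32) = -51/2.
[WYZ] = ½·((15/4)·(5−(-4)) + 2·(-4−(1/4)) + 8·(1/4−5)) = ½·(135/4 − 17/2 − 38) = -51/8, so the X-coordinate is (-51/8)/(-51/2) = 1/4.
[XWZ] = ½·((-1)·(1/4−(-4)) + (15/4)·(-4−1) + 8·(1−(1/4))) = ½·(-17/4 − 75/4 + 6) = -17/2, so the Y-coordinate is 1/3.
[XYW] = ½·((-1)·(5−(1/4)) + 2·(1/4−1) + (15/4)·(1−5)) = ½·(-19/4 − 3/2 − 15) = -85/8, so the Z-coordinate is 5/12.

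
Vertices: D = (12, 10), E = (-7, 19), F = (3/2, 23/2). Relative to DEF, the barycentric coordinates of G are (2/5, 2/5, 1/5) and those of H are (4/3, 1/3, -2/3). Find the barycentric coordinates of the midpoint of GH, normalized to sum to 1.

(13/15, 11/30, -7/30)

Since both coordinate triples sum to 1, the midpoint's barycentrics are the componentwise average.
(2/5+4/3)/2 = 13/15; similarly 11/30 and -7/30.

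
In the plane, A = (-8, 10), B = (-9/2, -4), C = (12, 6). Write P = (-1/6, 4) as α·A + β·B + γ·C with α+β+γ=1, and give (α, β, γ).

Signed area of the reference triangle: [ABC] = ½·((-8)·(-4−6) + (-9/2)·(6−10) + 12·(10−(-4))) = ½·(80 + 18 + 168) = 133.
[PBC] = ½·((-1/6)·(-4−6) + (-9/2)·(6−4) + 12·(4−(-4))) = ½·(5/3 − 9 + 96) = 133/3, so the A-coordinate is (133/3)/133 = 1/3.
[APC] = ½·((-8)·(4−6) + (-1/6)·(6−10) + 12·(10−4)) = ½·(16 + 2/3 + 72) = 133/3, so the B-coordinate is 1/3.
[ABP] = ½·((-8)·(-4−4) + (-9/2)·(4−10) + (-1/6)·(10−(-4))) = ½·(64 + 27 − 7/3) = 133/3, so the C-coordinate is 1/3.
Check: 1/3 + 1/3 + 1/3 = 1.

(1/3, 1/3, 1/3)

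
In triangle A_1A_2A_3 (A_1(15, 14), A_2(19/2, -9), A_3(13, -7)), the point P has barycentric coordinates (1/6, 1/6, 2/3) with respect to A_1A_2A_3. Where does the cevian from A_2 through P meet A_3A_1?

Line A_2P meets A_3A_1 where the A_2-coordinate vanishes; zeroing P's A_2-weight and renormalizing leaves A_3, A_1-weights 2/3 : 1/6 → (4/5, 1/5).
So Q = (4/5)·A_3 + (1/5)·A_1 = (67/5, -14/5).

(67/5, -14/5)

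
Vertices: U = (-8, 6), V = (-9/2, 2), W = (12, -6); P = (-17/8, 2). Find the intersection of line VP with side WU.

(-4/3, 2)

Barycentric coordinates of P with respect to UVW: (1/2, 1/4, 1/4).
On side WU the V-coordinate is zero; dropping P's V-weight 1/4 and renormalizing the remaining 1/4 : 1/2 gives weights 1/3, 2/3 on W, U.
Q = (1/3)·(12, -6) + (2/3)·(-8, 6) = (-4/3, 2).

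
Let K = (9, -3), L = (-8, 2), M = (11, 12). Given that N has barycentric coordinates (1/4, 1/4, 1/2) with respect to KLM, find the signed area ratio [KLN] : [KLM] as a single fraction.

1/2

The signed ratio [KLN]/[KLM] equals the barycentric coordinate of N at vertex M, which is 1/2.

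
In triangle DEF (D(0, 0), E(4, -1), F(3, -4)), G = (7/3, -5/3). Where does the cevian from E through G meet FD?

(3/2, -2)

Barycentric coordinates of G with respect to DEF: (1/3, 1/3, 1/3).
On side FD the E-coordinate is zero; dropping G's E-weight 1/3 and renormalizing the remaining 1/3 : 1/3 gives weights 1/2, 1/2 on F, D.
H = (1/2)·(3, -4) + (1/2)·(0, 0) = (3/2, -2).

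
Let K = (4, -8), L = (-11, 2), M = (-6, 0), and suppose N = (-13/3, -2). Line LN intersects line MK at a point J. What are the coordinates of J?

(-1, -4)

Barycentric coordinates of N with respect to KLM: (1/3, 1/3, 1/3).
On side MK the L-coordinate is zero; dropping N's L-weight 1/3 and renormalizing the remaining 1/3 : 1/3 gives weights 1/2, 1/2 on M, K.
J = (1/2)·(-6, 0) + (1/2)·(4, -8) = (-1, -4).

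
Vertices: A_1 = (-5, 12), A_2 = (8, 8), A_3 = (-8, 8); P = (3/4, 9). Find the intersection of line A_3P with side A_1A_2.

(11/3, 28/3)

Barycentric coordinates of P with respect to A_1A_2A_3: (1/4, 1/2, 1/4).
On side A_1A_2 the A_3-coordinate is zero; dropping P's A_3-weight 1/4 and renormalizing the remaining 1/4 : 1/2 gives weights 1/3, 2/3 on A_1, A_2.
Q = (1/3)·(-5, 12) + (2/3)·(8, 8) = (11/3, 28/3).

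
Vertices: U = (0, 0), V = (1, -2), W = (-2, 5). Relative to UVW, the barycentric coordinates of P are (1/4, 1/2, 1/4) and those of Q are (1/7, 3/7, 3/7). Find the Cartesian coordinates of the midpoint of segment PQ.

(-3/14, 43/56)

Barycentric coordinates of the midpoint are the average: (11/56, 13/28, 19/56).
Converting: (11/56)·U + (13/28)·V + (19/56)·W = (-3/14, 43/56).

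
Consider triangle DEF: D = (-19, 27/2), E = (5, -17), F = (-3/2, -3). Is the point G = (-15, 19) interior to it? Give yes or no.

Barycentric coordinates of G: (184/551, -649/551, 1016/551).
The three coordinates are positive, negative, positive; a point is interior exactly when all three are positive.

no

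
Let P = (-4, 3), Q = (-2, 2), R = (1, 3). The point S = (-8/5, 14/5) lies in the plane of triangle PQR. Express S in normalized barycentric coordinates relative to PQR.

(2/5, 1/5, 2/5)

Signed area of the reference triangle: [PQR] = ½·((-4)·(2−3) + (-2)·(3−3) + 1·(3−2)) = ½·(4 + 0 + 1) = 5/2.
[SQR] = ½·((-8/5)·(2−3) + (-2)·(3−(14/5)) + 1·(14/5−2)) = ½·(8/5 − 2/5 + 4/5) = 1, so the P-coordinate is 1/(5/2) = 2/5.
[PSR] = ½·((-4)·(14/5−3) + (-8/5)·(3−3) + 1·(3−(14/5))) = ½·(4/5 + 0 + 1/5) = 1/2, so the Q-coordinate is 1/5.
[PQS] = ½·((-4)·(2−(14/5)) + (-2)·(14/5−3) + (-8/5)·(3−2)) = ½·(16/5 + 2/5 − 8/5) = 1, so the R-coordinate is 2/5.
Check: 2/5 + 1/5 + 2/5 = 1.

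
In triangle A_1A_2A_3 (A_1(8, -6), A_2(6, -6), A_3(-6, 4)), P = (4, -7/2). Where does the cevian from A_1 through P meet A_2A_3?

(0, -1)

Barycentric coordinates of P with respect to A_1A_2A_3: (1/2, 1/4, 1/4).
On side A_2A_3 the A_1-coordinate is zero; dropping P's A_1-weight 1/2 and renormalizing the remaining 1/4 : 1/4 gives weights 1/2, 1/2 on A_2, A_3.
Q = (1/2)·(6, -6) + (1/2)·(-6, 4) = (0, -1).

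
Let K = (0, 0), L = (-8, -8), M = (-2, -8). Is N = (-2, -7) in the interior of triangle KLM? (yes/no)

Barycentric coordinates of N: (1/8, 1/24, 5/6).
The three coordinates are positive, positive, positive; a point is interior exactly when all three are positive.

yes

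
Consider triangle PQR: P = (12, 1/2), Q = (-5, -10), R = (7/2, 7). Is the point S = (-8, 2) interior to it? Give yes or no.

no

Barycentric coordinates of S: (-36/47, 469/799, 942/799).
The three coordinates are negative, positive, positive; a point is interior exactly when all three are positive.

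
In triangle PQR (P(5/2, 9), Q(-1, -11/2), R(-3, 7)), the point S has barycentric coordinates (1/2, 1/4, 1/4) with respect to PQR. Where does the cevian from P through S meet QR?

(-2, 3/4)

Line PS meets QR where the P-coordinate vanishes; zeroing S's P-weight and renormalizing leaves Q, R-weights 1/4 : 1/4 → (1/2, 1/2).
So T = (1/2)·Q + (1/2)·R = (-2, 3/4).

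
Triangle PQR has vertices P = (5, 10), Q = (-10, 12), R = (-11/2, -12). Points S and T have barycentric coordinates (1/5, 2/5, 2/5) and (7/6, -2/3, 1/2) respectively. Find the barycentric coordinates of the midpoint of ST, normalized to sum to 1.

Since both coordinate triples sum to 1, the midpoint's barycentrics are the componentwise average.
(1/5+7/6)/2 = 41/60; similarly -2/15 and 9/20.

(41/60, -2/15, 9/20)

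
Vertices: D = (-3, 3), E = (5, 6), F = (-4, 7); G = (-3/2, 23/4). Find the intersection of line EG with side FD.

Barycentric coordinates of G with respect to DEF: (1/4, 1/4, 1/2).
On side FD the E-coordinate is zero; dropping G's E-weight 1/4 and renormalizing the remaining 1/2 : 1/4 gives weights 2/3, 1/3 on F, D.
H = (2/3)·(-4, 7) + (1/3)·(-3, 3) = (-11/3, 17/3).

(-11/3, 17/3)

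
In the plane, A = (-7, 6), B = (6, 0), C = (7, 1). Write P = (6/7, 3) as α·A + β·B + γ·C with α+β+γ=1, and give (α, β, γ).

Signed area of the reference triangle: [ABC] = ½·((-7)·(0−1) + 6·(1−6) + 7·(6−0)) = ½·(7 − 30 + 42) = 19/2.
[PBC] = ½·((6/7)·(0−1) + 6·(1−3) + 7·(3−0)) = ½·(-6/7 − 12 + 21) = 57/14, so the A-coordinate is (57/14)/(19/2) = 3/7.
[APC] = ½·((-7)·(3−1) + (6/7)·(1−6) + 7·(6−3)) = ½·(-14 − 30/7 + 21) = 19/14, so the B-coordinate is 1/7.
[ABP] = ½·((-7)·(0−3) + 6·(3−6) + (6/7)·(6−0)) = ½·(21 − 18 + 36/7) = 57/14, so the C-coordinate is 3/7.
Check: 3/7 + 1/7 + 3/7 = 1.

(3/7, 1/7, 3/7)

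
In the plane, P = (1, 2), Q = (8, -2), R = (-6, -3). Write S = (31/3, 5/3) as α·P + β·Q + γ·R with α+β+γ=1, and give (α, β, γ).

Signed area of the reference triangle: [PQR] = ½·(1·(-2−(-3)) + 8·(-3−2) + (-6)·(2−(-2))) = ½·(1 − 40 − 24) = -63/2.
[SQR] = ½·((31/3)·(-2−(-3)) + 8·(-3−(5/3)) + (-6)·(5/3−(-2))) = ½·(31/3 − 112/3 − 22) = -49/2, so the P-coordinate is (-49/2)/(-63/2) = 7/9.
[PSR] = ½·(1·(5/3−(-3)) + (31/3)·(-3−2) + (-6)·(2−(5/3))) = ½·(14/3 − 155/3 − 2) = -49/2, so the Q-coordinate is 7/9.
[PQS] = ½·(1·(-2−(5/3)) + 8·(5/3−2) + (31/3)·(2−(-2))) = ½·(-11/3 − 8/3 + 124/3) = 35/2, so the R-coordinate is -5/9.

(7/9, 7/9, -5/9)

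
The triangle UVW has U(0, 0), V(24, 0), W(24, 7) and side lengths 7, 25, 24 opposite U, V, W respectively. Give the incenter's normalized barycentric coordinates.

(1/8, 25/56, 3/7)

The incenter has barycentric coordinates proportional to the opposite side lengths: (7 : 25 : 24).
Normalizing by 7+25+24 = 56 gives (1/8, 25/56, 3/7).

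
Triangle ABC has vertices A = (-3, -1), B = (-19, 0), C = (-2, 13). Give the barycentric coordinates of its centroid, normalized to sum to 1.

The centroid is the average of the vertices, so each weight is 1/3.

(1/3, 1/3, 1/3)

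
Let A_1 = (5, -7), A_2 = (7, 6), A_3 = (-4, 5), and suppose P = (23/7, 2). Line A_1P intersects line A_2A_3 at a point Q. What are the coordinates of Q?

Barycentric coordinates of P with respect to A_1A_2A_3: (2/7, 3/7, 2/7).
On side A_2A_3 the A_1-coordinate is zero; dropping P's A_1-weight 2/7 and renormalizing the remaining 3/7 : 2/7 gives weights 3/5, 2/5 on A_2, A_3.
Q = (3/5)·(7, 6) + (2/5)·(-4, 5) = (13/5, 28/5).

(13/5, 28/5)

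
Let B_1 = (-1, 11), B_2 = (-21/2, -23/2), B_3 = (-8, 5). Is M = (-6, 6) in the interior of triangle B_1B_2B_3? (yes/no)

Barycentric coordinates of M: (61/201, 10/201, 130/201).
The three coordinates are positive, positive, positive; a point is interior exactly when all three are positive.

yes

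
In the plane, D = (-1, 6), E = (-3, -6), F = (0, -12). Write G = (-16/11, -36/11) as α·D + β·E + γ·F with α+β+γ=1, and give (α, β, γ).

Signed area of the reference triangle: [DEF] = ½·((-1)·(-6−(-12)) + (-3)·(-12−6) + 0·(6−(-6))) = ½·(-6 + 54 + 0) = 24.
[GEF] = ½·((-16/11)·(-6−(-12)) + (-3)·(-12−(-36/11)) + 0·(-36/11−(-6))) = ½·(-96/11 + 288/11 + 0) = 96/11, so the D-coordinate is (96/11)/24 = 4/11.
[DGF] = ½·((-1)·(-36/11−(-12)) + (-16/11)·(-12−6) + 0·(6−(-36/11))) = ½·(-96/11 + 288/11 + 0) = 96/11, so the E-coordinate is 4/11.
[DEG] = ½·((-1)·(-6−(-36/11)) + (-3)·(-36/11−6) + (-16/11)·(6−(-6))) = ½·(30/11 + 306/11 − 192/11) = 72/11, so the F-coordinate is 3/11.
Check: 4/11 + 4/11 + 3/11 = 1.

(4/11, 4/11, 3/11)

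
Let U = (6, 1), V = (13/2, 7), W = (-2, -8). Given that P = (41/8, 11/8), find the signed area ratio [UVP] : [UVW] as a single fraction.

1/8

[UVW] = ½·(6·(7−(-8)) + (13/2)·(-8−1) + (-2)·(1−7)) = ½·(90 − 117/2 + 12) = 87/4.
[UVP] = ½·(6·(7−(11/8)) + (13/2)·(11/8−1) + (41/8)·(1−7)) = ½·(135/4 + 39/16 − 123/4) = 87/32, so the ratio is (87/32)/(87/4) = 1/8.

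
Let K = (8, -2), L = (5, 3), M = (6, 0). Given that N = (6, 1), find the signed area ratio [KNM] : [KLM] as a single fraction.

1/2

[KLM] = ½·(8·(3−0) + 5·(0−(-2)) + 6·(-2−3)) = ½·(24 + 10 − 30) = 2.
[KNM] = ½·(8·(1−0) + 6·(0−(-2)) + 6·(-2−1)) = ½·(8 + 12 − 18) = 1, so the ratio is 1/2 = 1/2.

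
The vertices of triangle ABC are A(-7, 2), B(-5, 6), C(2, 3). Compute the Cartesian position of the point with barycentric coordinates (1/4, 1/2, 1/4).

(-15/4, 17/4)

P = (1/4)·A + (1/2)·B + (1/4)·C.
x-coordinate: (1/4)·(-7) + (1/2)·(-5) + (1/4)·2 = -15/4.
y-coordinate: (1/4)·2 + (1/2)·6 + (1/4)·3 = 17/4.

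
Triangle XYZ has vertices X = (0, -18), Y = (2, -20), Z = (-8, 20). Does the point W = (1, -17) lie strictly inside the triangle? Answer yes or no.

yes

Barycentric coordinates of W: (1/6, 23/30, 1/15).
The three coordinates are positive, positive, positive; a point is interior exactly when all three are positive.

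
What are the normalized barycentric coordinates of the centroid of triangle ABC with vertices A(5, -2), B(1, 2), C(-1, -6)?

The centroid is the average of the vertices, so each weight is 1/3.

(1/3, 1/3, 1/3)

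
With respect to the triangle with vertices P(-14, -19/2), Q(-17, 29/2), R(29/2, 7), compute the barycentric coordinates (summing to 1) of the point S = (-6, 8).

Signed area of the reference triangle: [PQR] = ½·((-14)·(29/2−7) + (-17)·(7−(-19/2)) + (29/2)·(-19/2−(29/2))) = ½·(-105 − 561/2 − 348) = -1467/4.
[SQR] = ½·((-6)·(29/2−7) + (-17)·(7−8) + (29/2)·(8−(29/2))) = ½·(-45 + 17 − 377/4) = -489/8, so the P-coordinate is (-489/8)/(-1467/4) = 1/6.
[PSR] = ½·((-14)·(8−7) + (-6)·(7−(-19/2)) + (29/2)·(-19/2−8)) = ½·(-14 − 99 − 1015/4) = -1467/8, so the Q-coordinate is 1/2.
[PQS] = ½·((-14)·(29/2−8) + (-17)·(8−(-19/2)) + (-6)·(-19/2−(29/2))) = ½·(-91 − 595/2 + 144) = -489/4, so the R-coordinate is 1/3.

(1/6, 1/2, 1/3)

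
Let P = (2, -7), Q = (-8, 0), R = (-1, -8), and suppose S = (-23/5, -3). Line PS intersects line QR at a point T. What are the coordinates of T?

(-25/4, -2)

Barycentric coordinates of S with respect to PQR: (1/5, 3/5, 1/5).
On side QR the P-coordinate is zero; dropping S's P-weight 1/5 and renormalizing the remaining 3/5 : 1/5 gives weights 3/4, 1/4 on Q, R.
T = (3/4)·(-8, 0) + (1/4)·(-1, -8) = (-25/4, -2).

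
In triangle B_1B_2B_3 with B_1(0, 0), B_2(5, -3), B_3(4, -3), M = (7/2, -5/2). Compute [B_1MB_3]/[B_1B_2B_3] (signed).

[B_1B_2B_3] = ½·(0·(-3−(-3)) + 5·(-3−0) + 4·(0−(-3))) = ½·(0 − 15 + 12) = -3/2.
[B_1MB_3] = ½·(0·(-5/2−(-3)) + (7/2)·(-3−0) + 4·(0−(-5/2))) = ½·(0 − 21/2 + 10) = -1/4, so the ratio is (-1/4)/(-3/2) = 1/6.

1/6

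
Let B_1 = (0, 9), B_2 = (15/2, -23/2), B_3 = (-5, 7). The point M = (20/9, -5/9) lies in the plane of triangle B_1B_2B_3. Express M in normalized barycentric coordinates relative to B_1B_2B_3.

(1/3, 4/9, 2/9)

Signed area of the reference triangle: [B_1B_2B_3] = ½·(0·(-23/2−7) + (15/2)·(7−9) + (-5)·(9−(-23/2))) = ½·(0 − 15 − 205/2) = -235/4.
[MB_2B_3] = ½·((20/9)·(-23/2−7) + (15/2)·(7−(-5/9)) + (-5)·(-5/9−(-23/2))) = ½·(-370/9 + 170/3 − 985/18) = -235/12, so the B_1-coordinate is (-235/12)/(-235/4) = 1/3.
[B_1MB_3] = ½·(0·(-5/9−7) + (20/9)·(7−9) + (-5)·(9−(-5/9))) = ½·(0 − 40/9 − 430/9) = -235/9, so the B_2-coordinate is 4/9.
[B_1B_2M] = ½·(0·(-23/2−(-5/9)) + (15/2)·(-5/9−9) + (20/9)·(9−(-23/2))) = ½·(0 − 215/3 + 410/9) = -235/18, so the B_3-coordinate is 2/9.
Check: 1/3 + 4/9 + 2/9 = 1.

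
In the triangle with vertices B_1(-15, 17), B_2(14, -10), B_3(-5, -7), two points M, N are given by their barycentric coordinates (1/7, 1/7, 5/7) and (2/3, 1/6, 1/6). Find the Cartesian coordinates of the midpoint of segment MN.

Barycentric coordinates of the midpoint are the average: (17/42, 13/84, 37/84).
Converting: (17/42)·B_1 + (13/84)·B_2 + (37/84)·B_3 = (-171/28, 9/4).

(-171/28, 9/4)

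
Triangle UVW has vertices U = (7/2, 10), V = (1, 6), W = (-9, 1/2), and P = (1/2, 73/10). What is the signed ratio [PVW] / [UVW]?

[UVW] = ½·((7/2)·(6−(1/2)) + 1·(1/2−10) + (-9)·(10−6)) = ½·(77/4 − 19/2 − 36) = -105/8.
[PVW] = ½·((1/2)·(6−(1/2)) + 1·(1/2−(73/10)) + (-9)·(73/10−6)) = ½·(11/4 − 34/5 − 117/10) = -63/8, so the ratio is (-63/8)/(-105/8) = 3/5.

3/5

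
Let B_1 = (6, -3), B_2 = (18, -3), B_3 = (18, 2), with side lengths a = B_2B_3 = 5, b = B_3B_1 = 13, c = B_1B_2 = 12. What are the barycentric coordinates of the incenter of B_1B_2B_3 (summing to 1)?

The incenter has barycentric coordinates proportional to the opposite side lengths: (5 : 13 : 12).
Normalizing by 5+13+12 = 30 gives (1/6, 13/30, 2/5).

(1/6, 13/30, 2/5)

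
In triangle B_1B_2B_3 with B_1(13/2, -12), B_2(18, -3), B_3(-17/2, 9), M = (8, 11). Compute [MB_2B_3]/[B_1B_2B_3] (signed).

-2/3

[B_1B_2B_3] = ½·((13/2)·(-3−9) + 18·(9−(-12)) + (-17/2)·(-12−(-3))) = ½·(-78 + 378 + 153/2) = 753/4.
[MB_2B_3] = ½·(8·(-3−9) + 18·(9−11) + (-17/2)·(11−(-3))) = ½·(-96 − 36 − 119) = -251/2, so the ratio is (-251/2)/(753/4) = -2/3.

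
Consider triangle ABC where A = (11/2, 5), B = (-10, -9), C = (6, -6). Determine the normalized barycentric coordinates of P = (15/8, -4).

(1/4, 1/4, 1/2)

Signed area of the reference triangle: [ABC] = ½·((11/2)·(-9−(-6)) + (-10)·(-6−5) + 6·(5−(-9))) = ½·(-33/2 + 110 + 84) = 355/4.
[PBC] = ½·((15/8)·(-9−(-6)) + (-10)·(-6−(-4)) + 6·(-4−(-9))) = ½·(-45/8 + 20 + 30) = 355/16, so the A-coordinate is (355/16)/(355/4) = 1/4.
[APC] = ½·((11/2)·(-4−(-6)) + (15/8)·(-6−5) + 6·(5−(-4))) = ½·(11 − 165/8 + 54) = 355/16, so the B-coordinate is 1/4.
[ABP] = ½·((11/2)·(-9−(-4)) + (-10)·(-4−5) + (15/8)·(5−(-9))) = ½·(-55/2 + 90 + 105/4) = 355/8, so the C-coordinate is 1/2.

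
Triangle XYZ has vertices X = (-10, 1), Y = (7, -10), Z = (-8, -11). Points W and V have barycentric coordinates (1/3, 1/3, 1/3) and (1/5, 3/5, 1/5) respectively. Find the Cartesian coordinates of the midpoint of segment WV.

Barycentric coordinates of the midpoint are the average: (4/15, 7/15, 4/15).
Converting: (4/15)·X + (7/15)·Y + (4/15)·Z = (-23/15, -22/3).

(-23/15, -22/3)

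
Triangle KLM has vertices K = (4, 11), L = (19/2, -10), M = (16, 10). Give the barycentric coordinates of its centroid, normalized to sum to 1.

(1/3, 1/3, 1/3)

The centroid is the average of the vertices, so each weight is 1/3.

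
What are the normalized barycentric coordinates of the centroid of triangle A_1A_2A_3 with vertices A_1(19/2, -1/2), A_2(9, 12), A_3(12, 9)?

The centroid is the average of the vertices, so each weight is 1/3.

(1/3, 1/3, 1/3)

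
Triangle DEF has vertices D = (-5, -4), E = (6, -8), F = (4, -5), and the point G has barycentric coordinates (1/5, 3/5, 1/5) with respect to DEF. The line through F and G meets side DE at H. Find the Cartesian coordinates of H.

(13/4, -7)

Line FG meets DE where the F-coordinate vanishes; zeroing G's F-weight and renormalizing leaves D, E-weights 1/5 : 3/5 → (1/4, 3/4).
So H = (1/4)·D + (3/4)·E = (13/4, -7).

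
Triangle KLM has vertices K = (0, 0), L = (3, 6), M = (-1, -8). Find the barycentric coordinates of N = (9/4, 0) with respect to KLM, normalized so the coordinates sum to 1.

Signed area of the reference triangle: [KLM] = ½·(0·(6−(-8)) + 3·(-8−0) + (-1)·(0−6)) = ½·(0 − 24 + 6) = -9.
[NLM] = ½·((9/4)·(6−(-8)) + 3·(-8−0) + (-1)·(0−6)) = ½·(63/2 − 24 + 6) = 27/4, so the K-coordinate is (27/4)/(-9) = -3/4.
[KNM] = ½·(0·(0−(-8)) + (9/4)·(-8−0) + (-1)·(0−0)) = ½·(0 − 18 + 0) = -9, so the L-coordinate is 1.
[KLN] = ½·(0·(6−0) + 3·(0−0) + (9/4)·(0−6)) = ½·(0 + 0 − 27/2) = -27/4, so the M-coordinate is 3/4.

(-3/4, 1, 3/4)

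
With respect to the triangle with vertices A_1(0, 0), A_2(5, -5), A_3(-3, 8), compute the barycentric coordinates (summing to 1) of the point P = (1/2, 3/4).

(1/2, 1/4, 1/4)

Signed area of the reference triangle: [A_1A_2A_3] = ½·(0·(-5−8) + 5·(8−0) + (-3)·(0−(-5))) = ½·(0 + 40 − 15) = 25/2.
[PA_2A_3] = ½·((1/2)·(-5−8) + 5·(8−(3/4)) + (-3)·(3/4−(-5))) = ½·(-13/2 + 145/4 − 69/4) = 25/4, so the A_1-coordinate is (25/4)/(25/2) = 1/2.
[A_1PA_3] = ½·(0·(3/4−8) + (1/2)·(8−0) + (-3)·(0−(3/4))) = ½·(0 + 4 + 9/4) = 25/8, so the A_2-coordinate is 1/4.
[A_1A_2P] = ½·(0·(-5−(3/4)) + 5·(3/4−0) + (1/2)·(0−(-5))) = ½·(0 + 15/4 + 5/2) = 25/8, so the A_3-coordinate is 1/4.
Check: 1/2 + 1/4 + 1/4 = 1.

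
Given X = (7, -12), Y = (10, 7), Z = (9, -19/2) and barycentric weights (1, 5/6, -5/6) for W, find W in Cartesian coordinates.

W = 1·X + (5/6)·Y + (-5/6)·Z.
x-coordinate: 1·7 + (5/6)·10 + (-5/6)·9 = 47/6.
y-coordinate: 1·(-12) + (5/6)·7 + (-5/6)·(-19/2) = 7/4.

(47/6, 7/4)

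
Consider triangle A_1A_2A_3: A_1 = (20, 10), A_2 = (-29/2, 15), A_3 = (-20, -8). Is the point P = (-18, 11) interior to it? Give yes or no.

Barycentric coordinates of P: (-117/1642, 724/821, 311/1642).
The three coordinates are negative, positive, positive; a point is interior exactly when all three are positive.

no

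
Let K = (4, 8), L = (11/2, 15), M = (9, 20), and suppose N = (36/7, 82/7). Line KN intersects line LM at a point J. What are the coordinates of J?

(20/3, 50/3)

Barycentric coordinates of N with respect to KLM: (4/7, 2/7, 1/7).
On side LM the K-coordinate is zero; dropping N's K-weight 4/7 and renormalizing the remaining 2/7 : 1/7 gives weights 2/3, 1/3 on L, M.
J = (2/3)·(11/2, 15) + (1/3)·(9, 20) = (20/3, 50/3).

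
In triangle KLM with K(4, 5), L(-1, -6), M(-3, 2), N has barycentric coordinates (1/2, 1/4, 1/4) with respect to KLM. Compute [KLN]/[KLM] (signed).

1/4

The signed ratio [KLN]/[KLM] equals the barycentric coordinate of N at vertex M, which is 1/4.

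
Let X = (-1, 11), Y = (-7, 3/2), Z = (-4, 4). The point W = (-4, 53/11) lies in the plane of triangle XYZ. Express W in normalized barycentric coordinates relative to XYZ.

Signed area of the reference triangle: [XYZ] = ½·((-1)·(3/2−4) + (-7)·(4−11) + (-4)·(11−(3/2))) = ½·(5/2 + 49 − 38) = 27/4.
[WYZ] = ½·((-4)·(3/2−4) + (-7)·(4−(53/11)) + (-4)·(53/11−(3/2))) = ½·(10 + 63/11 − 146/11) = 27/22, so the X-coordinate is (27/22)/(27/4) = 2/11.
[XWZ] = ½·((-1)·(53/11−4) + (-4)·(4−11) + (-4)·(11−(53/11))) = ½·(-9/11 + 28 − 272/11) = 27/22, so the Y-coordinate is 2/11.
[XYW] = ½·((-1)·(3/2−(53/11)) + (-7)·(53/11−11) + (-4)·(11−(3/2))) = ½·(73/22 + 476/11 − 38) = 189/44, so the Z-coordinate is 7/11.

(2/11, 2/11, 7/11)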